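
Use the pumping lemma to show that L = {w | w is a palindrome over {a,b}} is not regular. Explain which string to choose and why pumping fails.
Language: L = {w | w is a palindrome over {a,b}} (strings that read the same forwards and backwards)
Step 1: Assume for contradiction that L is regular, with pumping length p.
Step 2: Choose s = a^p b a^p. Then s ∈ L (it reads the same forwards and backwards) and |s| ≥ p.
Step 3: Consider any decomposition s = xyz with |xy| ≤ p and |y| > 0. Since |xy| ≤ p and the first p symbols of s are all a's, y = a^k for some k with 1 ≤ k ≤ p.
Step 4: Pumping up (i = 2): xy²z = a^(p+k) b a^p. Its reverse is a^p b a^(p+k) ≠ a^(p+k) b a^p (the single b is no longer in the middle), so xy²z is not a palindrome and xy²z ∉ L.
This contradicts the pumping lemma, so L is not regular.

Final answer: Choose s = a^p b a^p. Since |xy| ≤ p, y = a^k with k ≥ 1. Then xy²z = a^(p+k) b a^p is not a palindrome, so ∉ L.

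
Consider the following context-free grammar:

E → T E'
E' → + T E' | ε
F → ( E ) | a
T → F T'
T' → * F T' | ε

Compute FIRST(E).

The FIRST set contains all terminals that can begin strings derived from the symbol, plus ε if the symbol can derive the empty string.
FIRST(F): F → ( E ) contributes '(' and F → a contributes 'a', so FIRST(F) = {(, a}. F is not nullable.
FIRST(T): T → F T' begins with F, and F is not nullable, so FIRST(T) = FIRST(F) = {(, a}.
FIRST(E): E → T E' begins with T, and T is not nullable, so FIRST(E) = FIRST(T) = {(, a}.

Final answer: {(, a}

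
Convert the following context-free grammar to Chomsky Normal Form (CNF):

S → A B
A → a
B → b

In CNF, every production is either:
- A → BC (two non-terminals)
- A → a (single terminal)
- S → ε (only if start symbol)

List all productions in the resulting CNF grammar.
The grammar has no ε-productions or unit productions to eliminate.
S → A B is already in CNF (two non-terminals) – keep it.
A → a is already in CNF (single terminal) – keep it.
B → b is already in CNF (single terminal) – keep it.
Resulting CNF grammar (3 productions): A → a; B → b; S → A B

Final answer: A → a; B → b; S → A B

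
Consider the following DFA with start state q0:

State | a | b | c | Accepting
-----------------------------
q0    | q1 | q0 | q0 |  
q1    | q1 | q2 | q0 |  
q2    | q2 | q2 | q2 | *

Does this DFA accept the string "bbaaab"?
Start in q0.
Read 'b': q0 → q0
Read 'b': q0 → q0
Read 'a': q0 → q1
Read 'a': q1 → q1
Read 'a': q1 → q1
Read 'b': q1 → q2
Final state q2 is accepting, so the string is accepted.

Final answer: Yes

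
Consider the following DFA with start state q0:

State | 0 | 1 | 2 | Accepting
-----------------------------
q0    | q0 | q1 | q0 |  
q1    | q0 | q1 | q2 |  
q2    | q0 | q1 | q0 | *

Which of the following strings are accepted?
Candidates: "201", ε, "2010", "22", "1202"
"201": q0 → q0 → q0 → q1; q1 is not accepting → rejected
ε: q0; q0 is not accepting → rejected
"2010": q0 → q0 → q0 → q1 → q0; q0 is not accepting → rejected
"22": q0 → q0 → q0; q0 is not accepting → rejected
"1202": q0 → q1 → q2 → q0 → q0; q0 is not accepting → rejected

Final answer: None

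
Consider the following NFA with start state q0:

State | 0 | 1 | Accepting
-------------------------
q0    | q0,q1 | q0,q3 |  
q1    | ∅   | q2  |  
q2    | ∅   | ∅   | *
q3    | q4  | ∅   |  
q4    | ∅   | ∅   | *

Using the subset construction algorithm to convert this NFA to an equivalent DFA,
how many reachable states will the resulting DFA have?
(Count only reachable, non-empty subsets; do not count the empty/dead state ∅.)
Start subset: {q0}
{q0}: on 0 → {q0, q1}, on 1 → {q0, q3}
{q0, q1}: on 0 → {q0, q1}, on 1 → {q0, q2, q3}
{q0, q3}: on 0 → {q0, q1, q4}, on 1 → {q0, q3}
{q0, q2, q3}: on 0 → {q0, q1, q4}, on 1 → {q0, q3}
{q0, q1, q4}: on 0 → {q0, q1}, on 1 → {q0, q2, q3}
Reachable non-empty subsets: {q0}, {q0, q1}, {q0, q3}, {q0, q2, q3}, {q0, q1, q4} — 5 in total.

Final answer: 5 states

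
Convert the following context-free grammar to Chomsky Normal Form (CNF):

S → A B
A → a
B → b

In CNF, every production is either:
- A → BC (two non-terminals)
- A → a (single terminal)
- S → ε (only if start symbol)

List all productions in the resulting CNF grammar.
The grammar has no ε-productions or unit productions to eliminate.
S → A B is already in CNF (two non-terminals) – keep it.
A → a is already in CNF (single terminal) – keep it.
B → b is already in CNF (single terminal) – keep it.
Resulting CNF grammar (3 productions): A → a; B → b; S → A B

Final answer: A → a; B → b; S → A B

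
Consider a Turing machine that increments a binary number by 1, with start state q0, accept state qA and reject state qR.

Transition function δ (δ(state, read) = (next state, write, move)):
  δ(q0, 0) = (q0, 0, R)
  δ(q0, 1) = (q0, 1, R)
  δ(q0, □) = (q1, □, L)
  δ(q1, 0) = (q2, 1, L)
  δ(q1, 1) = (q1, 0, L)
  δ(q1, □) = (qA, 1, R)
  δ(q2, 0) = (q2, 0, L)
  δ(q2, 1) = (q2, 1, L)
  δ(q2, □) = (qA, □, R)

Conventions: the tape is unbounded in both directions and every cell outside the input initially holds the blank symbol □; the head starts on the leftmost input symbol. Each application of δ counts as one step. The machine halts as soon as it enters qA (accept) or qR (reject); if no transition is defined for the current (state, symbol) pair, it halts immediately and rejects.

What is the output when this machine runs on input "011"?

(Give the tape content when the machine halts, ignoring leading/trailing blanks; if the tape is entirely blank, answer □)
Step 0: [q0]011 (head at position 0)
Step 1: δ(q0, 0) = (q0, 0, R)  ⊢  0[q0]11 (head at position 1)
Step 2: δ(q0, 1) = (q0, 1, R)  ⊢  01[q0]1 (head at position 2)
Step 3: δ(q0, 1) = (q0, 1, R)  ⊢  011[q0]□ (head at position 3)
Step 4: δ(q0, □) = (q1, □, L)  ⊢  01[q1]1□ (head at position 2)
Step 5: δ(q1, 1) = (q1, 0, L)  ⊢  0[q1]10□ (head at position 1)
Step 6: δ(q1, 1) = (q1, 0, L)  ⊢  [q1]000□ (head at position 0)
Step 7: δ(q1, 0) = (q2, 1, L)  ⊢  [q2]□100□ (head at position -1)
Step 8: δ(q2, □) = (qA, □, R)  ⊢  □[qA]100□ (head at position 0)
The machine is in qA, so it halts and accepts.
Tape content when halted (ignoring surrounding blanks): 100

Final answer: Output: 100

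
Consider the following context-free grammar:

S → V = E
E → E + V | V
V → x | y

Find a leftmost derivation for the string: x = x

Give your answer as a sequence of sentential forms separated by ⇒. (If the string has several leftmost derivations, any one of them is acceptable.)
Start with S.
Step 1: the leftmost non-terminal is S; apply S → V = E:  V = E
Step 2: the leftmost non-terminal is V; apply V → x:  x = E
Step 3: the leftmost non-terminal is E; apply E → V:  x = V
Step 4: the leftmost non-terminal is V; apply V → x:  x = x

Final answer: S ⇒ V = E ⇒ x = E ⇒ x = V ⇒ x = x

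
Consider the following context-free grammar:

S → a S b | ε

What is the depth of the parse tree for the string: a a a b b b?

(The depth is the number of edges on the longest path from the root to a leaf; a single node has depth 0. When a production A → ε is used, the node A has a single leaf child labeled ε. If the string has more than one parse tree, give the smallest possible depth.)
The only parse tree applies S → a S b 3 times (once per matching a…b pair) and then S → ε.
The S nodes sit at depths 0, 1, …, 3; the innermost S (depth 3) has the single child ε at depth 4.
The terminal leaves a, b are at depths 1..3, so the longest root-to-leaf path is S → S → … → S → ε with 4 edges.
Depth = 4.

Final answer: 4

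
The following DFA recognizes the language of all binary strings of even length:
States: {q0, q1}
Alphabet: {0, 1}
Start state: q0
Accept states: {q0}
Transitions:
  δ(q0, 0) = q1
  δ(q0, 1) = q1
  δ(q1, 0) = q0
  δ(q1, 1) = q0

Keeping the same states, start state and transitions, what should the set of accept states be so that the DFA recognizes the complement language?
The DFA is complete (every state has a transition on every symbol), so the complement
is recognized by the same DFA with accepting and non-accepting states swapped.
Original accept states: {q0}
Complement accept states = All states - Original accept states
= {q0, q1} - {q0}
= {q1}
Complement language: strings of ODD length

Final answer: {q1}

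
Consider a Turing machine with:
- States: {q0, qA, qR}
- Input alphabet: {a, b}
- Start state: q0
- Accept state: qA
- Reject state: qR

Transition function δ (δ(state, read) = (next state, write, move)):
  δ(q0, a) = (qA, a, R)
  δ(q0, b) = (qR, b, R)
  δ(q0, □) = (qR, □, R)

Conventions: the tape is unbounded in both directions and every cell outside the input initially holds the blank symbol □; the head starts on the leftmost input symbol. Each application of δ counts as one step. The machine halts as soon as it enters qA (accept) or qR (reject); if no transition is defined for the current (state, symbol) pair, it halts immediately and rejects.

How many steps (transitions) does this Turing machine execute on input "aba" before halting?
Step 0: [q0]aba (head at position 0)
Step 1: δ(q0, a) = (qA, a, R)  ⊢  a[qA]ba (head at position 1)
The machine is in qA, so it halts and accepts.
Number of transitions executed: 1.

Final answer: 1 steps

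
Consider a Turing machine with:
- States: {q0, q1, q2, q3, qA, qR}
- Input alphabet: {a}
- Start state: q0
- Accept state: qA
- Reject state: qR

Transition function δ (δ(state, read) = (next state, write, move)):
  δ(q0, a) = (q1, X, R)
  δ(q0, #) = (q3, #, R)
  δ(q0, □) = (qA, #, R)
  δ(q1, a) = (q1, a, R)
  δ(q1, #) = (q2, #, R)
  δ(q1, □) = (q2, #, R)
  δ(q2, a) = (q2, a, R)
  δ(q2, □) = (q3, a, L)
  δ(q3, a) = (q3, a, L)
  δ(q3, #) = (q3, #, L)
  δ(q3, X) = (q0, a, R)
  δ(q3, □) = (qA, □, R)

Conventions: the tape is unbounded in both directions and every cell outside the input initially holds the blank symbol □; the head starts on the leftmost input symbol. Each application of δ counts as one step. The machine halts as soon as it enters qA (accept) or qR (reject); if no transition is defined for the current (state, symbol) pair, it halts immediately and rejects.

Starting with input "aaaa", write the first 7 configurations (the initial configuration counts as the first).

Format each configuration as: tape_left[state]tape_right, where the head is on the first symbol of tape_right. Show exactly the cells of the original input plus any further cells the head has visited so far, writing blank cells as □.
Step 0: [q0]aaaa (head at position 0)
Step 1: δ(q0, a) = (q1, X, R)  ⊢  X[q1]aaa (head at position 1)
Step 2: δ(q1, a) = (q1, a, R)  ⊢  Xa[q1]aa (head at position 2)
Step 3: δ(q1, a) = (q1, a, R)  ⊢  Xaa[q1]a (head at position 3)
Step 4: δ(q1, a) = (q1, a, R)  ⊢  Xaaa[q1]□ (head at position 4)
Step 5: δ(q1, □) = (q2, #, R)  ⊢  Xaaa#[q2]□ (head at position 5)
Step 6: δ(q2, □) = (q3, a, L)  ⊢  Xaaa[q3]#a (head at position 4)

Final answer: [q0]aaaa ⊢ X[q1]aaa ⊢ Xa[q1]aa ⊢ Xaa[q1]a ⊢ Xaaa[q1]□ ⊢ Xaaa#[q2]□ ⊢ Xaaa[q3]#a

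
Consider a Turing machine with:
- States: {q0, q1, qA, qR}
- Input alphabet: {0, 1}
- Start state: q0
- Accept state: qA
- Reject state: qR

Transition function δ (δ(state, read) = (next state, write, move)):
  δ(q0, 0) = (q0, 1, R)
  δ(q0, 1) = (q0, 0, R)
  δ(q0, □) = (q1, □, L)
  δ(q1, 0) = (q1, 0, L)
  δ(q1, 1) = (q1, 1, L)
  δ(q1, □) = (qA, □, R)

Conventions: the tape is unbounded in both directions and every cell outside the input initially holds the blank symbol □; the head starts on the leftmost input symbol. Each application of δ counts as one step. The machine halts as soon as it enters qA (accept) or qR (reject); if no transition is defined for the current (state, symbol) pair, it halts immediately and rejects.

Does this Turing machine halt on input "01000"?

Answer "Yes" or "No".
Step 0: [q0]01000 (head at position 0)
Step 1: δ(q0, 0) = (q0, 1, R)  ⊢  1[q0]1000 (head at position 1)
Step 2: δ(q0, 1) = (q0, 0, R)  ⊢  10[q0]000 (head at position 2)
Step 3: δ(q0, 0) = (q0, 1, R)  ⊢  101[q0]00 (head at position 3)
Step 4: δ(q0, 0) = (q0, 1, R)  ⊢  1011[q0]0 (head at position 4)
Step 5: δ(q0, 0) = (q0, 1, R)  ⊢  10111[q0]□ (head at position 5)
Step 6: δ(q0, □) = (q1, □, L)  ⊢  1011[q1]1□ (head at position 4)
Step 7: δ(q1, 1) = (q1, 1, L)  ⊢  101[q1]11□ (head at position 3)
Step 8: δ(q1, 1) = (q1, 1, L)  ⊢  10[q1]111□ (head at position 2)
Step 9: δ(q1, 1) = (q1, 1, L)  ⊢  1[q1]0111□ (head at position 1)
Step 10: δ(q1, 0) = (q1, 0, L)  ⊢  [q1]10111□ (head at position 0)
Step 11: δ(q1, 1) = (q1, 1, L)  ⊢  [q1]□10111□ (head at position -1)
Step 12: δ(q1, □) = (qA, □, R)  ⊢  □[qA]10111□ (head at position 0)
The machine is in qA, so it halts and accepts.
It halts after 12 steps.

Final answer: Yes - halts after 12 steps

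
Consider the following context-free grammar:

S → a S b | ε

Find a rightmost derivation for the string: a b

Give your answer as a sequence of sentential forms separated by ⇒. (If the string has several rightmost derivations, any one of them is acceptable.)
Start with S.
Step 1: the rightmost non-terminal is S; apply S → a S b:  a S b
Step 2: the rightmost non-terminal is S; apply S → ε:  a b

Final answer: S ⇒ a S b ⇒ a b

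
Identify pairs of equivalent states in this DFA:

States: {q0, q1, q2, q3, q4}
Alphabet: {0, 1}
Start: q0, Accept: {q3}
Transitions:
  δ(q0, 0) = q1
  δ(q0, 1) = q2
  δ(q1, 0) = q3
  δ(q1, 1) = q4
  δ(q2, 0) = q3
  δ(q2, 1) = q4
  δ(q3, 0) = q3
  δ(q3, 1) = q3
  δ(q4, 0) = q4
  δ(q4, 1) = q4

Using the table-filling algorithm:
Round 0 – mark pairs where exactly one state is accepting: (q0,q3), (q1,q3), (q2,q3), (q3,q4)
Round 1 – newly marked: (q0,q1) [on 0: q1 vs q3, already marked]; (q0,q2) [on 0: q1 vs q3, already marked]; (q1,q4) [on 0: q3 vs q4, already marked]; (q2,q4) [on 0: q3 vs q4, already marked]
Round 2 – newly marked: (q0,q4) [on 0: q1 vs q4, already marked]
No further pairs can be marked.
(q1, q2) unmarked: δ(q1,0)=q3, δ(q2,0)=q3; δ(q1,1)=q4, δ(q2,1)=q4 → equivalent
Equivalent pairs: (q1, q2)

Final answer: Equivalent pairs: (q1, q2)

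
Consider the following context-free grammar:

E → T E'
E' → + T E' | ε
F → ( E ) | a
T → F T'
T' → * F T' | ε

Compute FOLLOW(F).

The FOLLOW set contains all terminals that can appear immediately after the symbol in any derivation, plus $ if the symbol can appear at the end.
Useful FIRST sets: FIRST(E') = {+, ε}, FIRST(T') = {*, ε} (both E' and T' are nullable).
FOLLOW(E): E is the start symbol → $; E appears in F → ( E ) followed by ')' → FOLLOW(E) = {), $}.
FOLLOW(E'): E' appears at the right end of E → T E' and of E' → + T E', so FOLLOW(E') ⊇ FOLLOW(E) (the second occurrence adds nothing new). FOLLOW(E') = {), $}.
FOLLOW(T): in E → T E' and E' → + T E', T is followed by E': add FIRST(E') minus ε = {+}; since E' is nullable, also add FOLLOW(E) and FOLLOW(E') = {), $}. FOLLOW(T) = {+, ), $}.
FOLLOW(T'): T' appears at the right end of T → F T' and of T' → * F T', so FOLLOW(T') = FOLLOW(T) = {+, ), $}.
FOLLOW(F): in T → F T' and T' → * F T', F is followed by T': add FIRST(T') minus ε = {*}; since T' is nullable, also add FOLLOW(T) and FOLLOW(T') = {+, ), $}. FOLLOW(F) = {*, +, ), $}.

Final answer: {$, ), *, +}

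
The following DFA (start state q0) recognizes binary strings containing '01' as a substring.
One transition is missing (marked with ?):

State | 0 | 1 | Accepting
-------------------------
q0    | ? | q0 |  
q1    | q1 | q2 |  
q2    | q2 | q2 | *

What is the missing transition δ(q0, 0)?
q1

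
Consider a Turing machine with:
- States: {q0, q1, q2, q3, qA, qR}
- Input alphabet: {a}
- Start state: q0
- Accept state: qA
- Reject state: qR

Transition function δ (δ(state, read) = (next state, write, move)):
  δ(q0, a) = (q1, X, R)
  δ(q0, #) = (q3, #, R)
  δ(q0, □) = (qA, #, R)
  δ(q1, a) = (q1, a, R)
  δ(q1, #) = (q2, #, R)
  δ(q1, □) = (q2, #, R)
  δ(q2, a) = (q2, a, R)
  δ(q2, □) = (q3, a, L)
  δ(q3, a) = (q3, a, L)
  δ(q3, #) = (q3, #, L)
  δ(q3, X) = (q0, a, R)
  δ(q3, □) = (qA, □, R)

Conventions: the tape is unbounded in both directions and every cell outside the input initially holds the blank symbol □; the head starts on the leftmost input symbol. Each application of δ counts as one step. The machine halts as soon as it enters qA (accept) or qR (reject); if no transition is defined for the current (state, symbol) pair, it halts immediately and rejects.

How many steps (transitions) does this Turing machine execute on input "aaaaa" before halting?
Trace (configuration after each step, as tape_left[state]tape_right with head position):
Step 0: [q0]aaaaa (head at position 0)
Step 1: X[q1]aaaa (head 1)
Step 2: Xa[q1]aaa (head 2)
Step 3: Xaa[q1]aa (head 3)
Step 4: Xaaa[q1]a (head 4)
Step 5: Xaaaa[q1]□ (head 5)
Step 6: Xaaaa#[q2]□ (head 6)
Step 7: Xaaaa[q3]#a (head 5)
Step 8: Xaaa[q3]a#a (head 4)
Step 9: Xaa[q3]aa#a (head 3)
Step 10: Xa[q3]aaa#a (head 2)
Step 11: X[q3]aaaa#a (head 1)
Step 12: [q3]Xaaaa#a (head 0)
Step 13: a[q0]aaaa#a (head 1)
Step 14: aX[q1]aaa#a (head 2)
Step 15: aXa[q1]aa#a (head 3)
Step 16: aXaa[q1]a#a (head 4)
Step 17: aXaaa[q1]#a (head 5)
Step 18: aXaaa#[q2]a (head 6)
Step 19: aXaaa#a[q2]□ (head 7)
Step 20: aXaaa#[q3]aa (head 6)
Step 21: aXaaa[q3]#aa (head 5)
Step 22: aXaa[q3]a#aa (head 4)
Step 23: aXa[q3]aa#aa (head 3)
Step 24: aX[q3]aaa#aa (head 2)
Step 25: a[q3]Xaaa#aa (head 1)
Step 26: aa[q0]aaa#aa (head 2)
Step 27: aaX[q1]aa#aa (head 3)
Step 28: aaXa[q1]a#aa (head 4)
Step 29: aaXaa[q1]#aa (head 5)
Step 30: aaXaa#[q2]aa (head 6)
Step 31: aaXaa#a[q2]a (head 7)
Step 32: aaXaa#aa[q2]□ (head 8)
Step 33: aaXaa#a[q3]aa (head 7)
Step 34: aaXaa#[q3]aaa (head 6)
Step 35: aaXaa[q3]#aaa (head 5)
Step 36: aaXa[q3]a#aaa (head 4)
Step 37: aaX[q3]aa#aaa (head 3)
Step 38: aa[q3]Xaa#aaa (head 2)
Step 39: aaa[q0]aa#aaa (head 3)
Step 40: aaaX[q1]a#aaa (head 4)
Step 41: aaaXa[q1]#aaa (head 5)
Step 42: aaaXa#[q2]aaa (head 6)
Step 43: aaaXa#a[q2]aa (head 7)
Step 44: aaaXa#aa[q2]a (head 8)
Step 45: aaaXa#aaa[q2]□ (head 9)
Step 46: aaaXa#aa[q3]aa (head 8)
Step 47: aaaXa#a[q3]aaa (head 7)
Step 48: aaaXa#[q3]aaaa (head 6)
Step 49: aaaXa[q3]#aaaa (head 5)
Step 50: aaaX[q3]a#aaaa (head 4)
Step 51: aaa[q3]Xa#aaaa (head 3)
Step 52: aaaa[q0]a#aaaa (head 4)
Step 53: aaaaX[q1]#aaaa (head 5)
Step 54: aaaaX#[q2]aaaa (head 6)
Step 55: aaaaX#a[q2]aaa (head 7)
Step 56: aaaaX#aa[q2]aa (head 8)
Step 57: aaaaX#aaa[q2]a (head 9)
Step 58: aaaaX#aaaa[q2]□ (head 10)
Step 59: aaaaX#aaa[q3]aa (head 9)
Step 60: aaaaX#aa[q3]aaa (head 8)
Step 61: aaaaX#a[q3]aaaa (head 7)
Step 62: aaaaX#[q3]aaaaa (head 6)
Step 63: aaaaX[q3]#aaaaa (head 5)
Step 64: aaaa[q3]X#aaaaa (head 4)
Step 65: aaaaa[q0]#aaaaa (head 5)
Step 66: aaaaa#[q3]aaaaa (head 6)
Step 67: aaaaa[q3]#aaaaa (head 5)
Step 68: aaaa[q3]a#aaaaa (head 4)
Step 69: aaa[q3]aa#aaaaa (head 3)
Step 70: aa[q3]aaa#aaaaa (head 2)
Step 71: a[q3]aaaa#aaaaa (head 1)
Step 72: [q3]aaaaa#aaaaa (head 0)
Step 73: [q3]□aaaaa#aaaaa (head -1)
Step 74: □[qA]aaaaa#aaaaa (head 0)
The machine is in qA, so it halts and accepts.
Number of transitions executed: 74.

Final answer: 74 steps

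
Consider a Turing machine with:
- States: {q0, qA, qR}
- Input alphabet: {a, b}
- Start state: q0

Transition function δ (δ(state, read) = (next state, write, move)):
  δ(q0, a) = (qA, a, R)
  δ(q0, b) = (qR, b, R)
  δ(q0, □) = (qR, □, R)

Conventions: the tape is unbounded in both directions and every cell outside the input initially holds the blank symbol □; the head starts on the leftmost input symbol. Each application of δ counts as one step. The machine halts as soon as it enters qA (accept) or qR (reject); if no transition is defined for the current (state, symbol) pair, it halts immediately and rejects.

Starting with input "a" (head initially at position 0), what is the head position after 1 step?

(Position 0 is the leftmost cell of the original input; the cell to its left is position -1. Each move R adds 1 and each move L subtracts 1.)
Step 0: [q0]a (head at position 0)
Step 1: δ(q0, a) = (qA, a, R)  ⊢  a[qA]□ (head at position 1)
Head position after 1 step: 1

Final answer: Position 1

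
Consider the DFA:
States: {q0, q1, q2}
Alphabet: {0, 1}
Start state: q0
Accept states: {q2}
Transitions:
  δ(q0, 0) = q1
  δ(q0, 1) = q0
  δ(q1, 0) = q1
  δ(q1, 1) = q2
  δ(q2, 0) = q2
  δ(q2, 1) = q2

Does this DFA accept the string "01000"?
Processing string "01000":
  q0 --0--> q1
  q1 --1--> q2
  q2 --0--> q2
  q2 --0--> q2
  q2 --0--> q2
Final state: q2
Accept states: {q2}
q2 is an accept state, so the string is accepted.

Final answer: Yes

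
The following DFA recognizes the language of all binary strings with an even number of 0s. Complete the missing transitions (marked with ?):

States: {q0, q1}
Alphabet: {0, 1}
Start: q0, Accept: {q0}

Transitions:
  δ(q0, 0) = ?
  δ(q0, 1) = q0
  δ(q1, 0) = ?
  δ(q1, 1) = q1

What each state remembers (consistent with the given transitions and accept states):
  q0: an even number of 0s has been read so far
  q1: an odd number of 0s has been read so far
Filling in the missing entries:
  δ(q0, 0): in q0 (an even number of 0s has been read so far), after reading 0 we have: an odd number of 0s has been read so far → q1
  δ(q1, 0): in q1 (an odd number of 0s has been read so far), after reading 0 we have: an even number of 0s has been read so far → q0

Final answer: δ(q0, 0) = q1; δ(q1, 0) = q0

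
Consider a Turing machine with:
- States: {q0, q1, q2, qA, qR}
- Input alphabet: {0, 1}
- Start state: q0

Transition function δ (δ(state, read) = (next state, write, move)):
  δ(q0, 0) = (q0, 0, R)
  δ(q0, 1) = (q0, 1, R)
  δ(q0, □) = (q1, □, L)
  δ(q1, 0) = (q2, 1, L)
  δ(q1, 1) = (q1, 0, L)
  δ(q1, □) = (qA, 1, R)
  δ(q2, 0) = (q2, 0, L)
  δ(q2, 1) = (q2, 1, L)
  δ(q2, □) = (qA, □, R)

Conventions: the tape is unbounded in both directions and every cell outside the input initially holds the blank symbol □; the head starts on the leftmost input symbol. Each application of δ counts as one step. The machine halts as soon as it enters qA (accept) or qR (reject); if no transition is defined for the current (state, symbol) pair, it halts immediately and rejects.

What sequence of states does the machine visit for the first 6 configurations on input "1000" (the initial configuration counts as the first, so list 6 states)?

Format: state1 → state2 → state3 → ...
Step 0: [q0]1000 (head at position 0)
Step 1: δ(q0, 1) = (q0, 1, R)  ⊢  1[q0]000 (head at position 1)
Step 2: δ(q0, 0) = (q0, 0, R)  ⊢  10[q0]00 (head at position 2)
Step 3: δ(q0, 0) = (q0, 0, R)  ⊢  100[q0]0 (head at position 3)
Step 4: δ(q0, 0) = (q0, 0, R)  ⊢  1000[q0]□ (head at position 4)
Step 5: δ(q0, □) = (q1, □, L)  ⊢  100[q1]0□ (head at position 3)
Reading off the states of these 6 configurations: q0 → q0 → q0 → q0 → q0 → q1

Final answer: q0 → q0 → q0 → q0 → q0 → q1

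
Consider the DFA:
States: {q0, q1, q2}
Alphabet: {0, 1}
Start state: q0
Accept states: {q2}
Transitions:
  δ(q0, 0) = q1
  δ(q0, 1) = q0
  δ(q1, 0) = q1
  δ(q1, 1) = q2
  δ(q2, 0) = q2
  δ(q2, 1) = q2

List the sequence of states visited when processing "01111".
Starting at q0
Read '0': q0 -> q1
Read '1': q1 -> q2
Read '1': q2 -> q2
Read '1': q2 -> q2
Read '1': q2 -> q2

Final answer: q0 -> q1 -> q2 -> q2 -> q2 -> q2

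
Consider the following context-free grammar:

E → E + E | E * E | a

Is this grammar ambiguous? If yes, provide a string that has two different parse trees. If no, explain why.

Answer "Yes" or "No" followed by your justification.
Two different leftmost derivations of a + a * a:
  (1) E ⇒ E + E ⇒ a + E ⇒ a + E * E ⇒ a + a * E ⇒ a + a * a   (tree groups a + (a * a))
  (2) E ⇒ E * E ⇒ E + E * E ⇒ a + E * E ⇒ a + a * E ⇒ a + a * a   (tree groups (a + a) * a)
Two distinct leftmost derivations = two distinct parse trees, so the grammar is ambiguous.

Final answer: Yes - the string 'a + a * a' has two distinct leftmost derivations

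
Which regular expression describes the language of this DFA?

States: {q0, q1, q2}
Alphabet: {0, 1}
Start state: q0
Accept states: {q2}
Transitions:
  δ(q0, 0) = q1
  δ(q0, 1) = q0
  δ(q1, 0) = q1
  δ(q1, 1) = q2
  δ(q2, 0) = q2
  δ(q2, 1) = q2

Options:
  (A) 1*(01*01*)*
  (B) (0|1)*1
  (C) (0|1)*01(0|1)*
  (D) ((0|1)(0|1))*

Testing sample strings against the DFA:
  '11' -> rejected
  '11' -> rejected
  '1111' -> rejected
  '10000' -> rejected
Checking each option for a counterexample:
  (A) 1*(01*01*)*: ε is rejected by the DFA but matches the regex → eliminated
  (B) (0|1)*1: '1' is rejected by the DFA but matches the regex → eliminated
  (C) (0|1)*01(0|1)*: agrees with the DFA on all strings of length ≤ 4
  (D) ((0|1)(0|1))*: ε is rejected by the DFA but matches the regex → eliminated
Only (C) (0|1)*01(0|1)* is consistent with the DFA.

Final answer: (C) (0|1)*01(0|1)*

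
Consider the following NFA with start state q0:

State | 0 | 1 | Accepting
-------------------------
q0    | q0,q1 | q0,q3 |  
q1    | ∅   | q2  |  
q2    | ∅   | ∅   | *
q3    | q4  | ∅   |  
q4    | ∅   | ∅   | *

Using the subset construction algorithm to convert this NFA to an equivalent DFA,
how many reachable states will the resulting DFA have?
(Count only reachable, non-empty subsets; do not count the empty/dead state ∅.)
Start subset: {q0}
{q0}: on 0 → {q0, q1}, on 1 → {q0, q3}
{q0, q1}: on 0 → {q0, q1}, on 1 → {q0, q2, q3}
{q0, q3}: on 0 → {q0, q1, q4}, on 1 → {q0, q3}
{q0, q2, q3}: on 0 → {q0, q1, q4}, on 1 → {q0, q3}
{q0, q1, q4}: on 0 → {q0, q1}, on 1 → {q0, q2, q3}
Reachable non-empty subsets: {q0}, {q0, q1}, {q0, q3}, {q0, q2, q3}, {q0, q1, q4} — 5 in total.

Final answer: 5 states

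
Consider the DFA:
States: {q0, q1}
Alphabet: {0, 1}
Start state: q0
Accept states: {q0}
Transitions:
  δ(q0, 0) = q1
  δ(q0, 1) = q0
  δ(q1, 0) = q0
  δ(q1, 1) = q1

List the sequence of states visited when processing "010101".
Starting at q0
Read '0': q0 -> q1
Read '1': q1 -> q1
Read '0': q1 -> q0
Read '1': q0 -> q0
Read '0': q0 -> q1
Read '1': q1 -> q1

Final answer: q0 -> q1 -> q1 -> q0 -> q0 -> q1 -> q1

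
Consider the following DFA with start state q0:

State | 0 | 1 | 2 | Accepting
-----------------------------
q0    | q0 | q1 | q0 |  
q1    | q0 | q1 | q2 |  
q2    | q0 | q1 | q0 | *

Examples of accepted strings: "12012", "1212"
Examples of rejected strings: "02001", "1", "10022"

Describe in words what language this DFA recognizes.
strings over {0,1,2} ending with '12'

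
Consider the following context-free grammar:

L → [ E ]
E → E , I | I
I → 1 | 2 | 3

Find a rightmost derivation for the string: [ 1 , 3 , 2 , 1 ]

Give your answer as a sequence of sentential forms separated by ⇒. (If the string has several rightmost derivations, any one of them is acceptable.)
Start with L.
Step 1: the rightmost non-terminal is L; apply L → [ E ]:  [ E ]
Step 2: the rightmost non-terminal is E; apply E → E , I:  [ E , I ]
Step 3: the rightmost non-terminal is I; apply I → 1:  [ E , 1 ]
Step 4: the rightmost non-terminal is E; apply E → E , I:  [ E , I , 1 ]
Step 5: the rightmost non-terminal is I; apply I → 2:  [ E , 2 , 1 ]
Step 6: the rightmost non-terminal is E; apply E → E , I:  [ E , I , 2 , 1 ]
Step 7: the rightmost non-terminal is I; apply I → 3:  [ E , 3 , 2 , 1 ]
Step 8: the rightmost non-terminal is E; apply E → I:  [ I , 3 , 2 , 1 ]
Step 9: the rightmost non-terminal is I; apply I → 1:  [ 1 , 3 , 2 , 1 ]

Final answer: L ⇒ [ E ] ⇒ [ E , I ] ⇒ [ E , 1 ] ⇒ [ E , I , 1 ] ⇒ [ E , 2 , 1 ] ⇒ [ E , I , 2 , 1 ] ⇒ [ E , 3 , 2 , 1 ] ⇒ [ I , 3 , 2 , 1 ] ⇒ [ 1 , 3 , 2 , 1 ]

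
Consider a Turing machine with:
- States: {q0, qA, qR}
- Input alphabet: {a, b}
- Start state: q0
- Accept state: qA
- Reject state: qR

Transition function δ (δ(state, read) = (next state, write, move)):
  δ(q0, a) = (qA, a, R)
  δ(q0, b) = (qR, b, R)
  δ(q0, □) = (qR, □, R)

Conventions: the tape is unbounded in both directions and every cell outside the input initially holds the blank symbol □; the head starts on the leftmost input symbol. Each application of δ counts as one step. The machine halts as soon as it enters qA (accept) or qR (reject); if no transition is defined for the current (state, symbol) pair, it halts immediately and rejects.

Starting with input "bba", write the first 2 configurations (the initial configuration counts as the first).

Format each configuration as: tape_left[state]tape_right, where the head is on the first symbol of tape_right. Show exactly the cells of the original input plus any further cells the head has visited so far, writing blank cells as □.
Step 0: [q0]bba (head at position 0)
Step 1: δ(q0, b) = (qR, b, R)  ⊢  b[qR]ba (head at position 1)

Final answer: [q0]bba ⊢ b[qR]ba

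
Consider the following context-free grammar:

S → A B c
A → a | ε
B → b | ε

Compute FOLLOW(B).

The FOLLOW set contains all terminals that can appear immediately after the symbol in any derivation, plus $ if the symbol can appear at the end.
B occurs in S → A B c, immediately followed by the terminal c. So FOLLOW(B) = {c}.

Final answer: {c}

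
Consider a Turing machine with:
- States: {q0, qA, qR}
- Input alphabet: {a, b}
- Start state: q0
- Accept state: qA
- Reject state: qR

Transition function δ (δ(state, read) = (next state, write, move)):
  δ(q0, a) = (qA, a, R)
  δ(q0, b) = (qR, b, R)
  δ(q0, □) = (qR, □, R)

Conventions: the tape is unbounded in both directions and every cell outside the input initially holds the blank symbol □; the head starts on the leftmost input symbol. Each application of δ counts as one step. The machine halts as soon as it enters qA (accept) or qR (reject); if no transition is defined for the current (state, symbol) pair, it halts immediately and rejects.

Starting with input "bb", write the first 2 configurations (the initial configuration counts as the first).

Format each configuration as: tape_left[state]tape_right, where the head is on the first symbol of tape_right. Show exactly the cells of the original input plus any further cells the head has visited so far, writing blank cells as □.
Step 0: [q0]bb (head at position 0)
Step 1: δ(q0, b) = (qR, b, R)  ⊢  b[qR]b (head at position 1)

Final answer: [q0]bb ⊢ b[qR]b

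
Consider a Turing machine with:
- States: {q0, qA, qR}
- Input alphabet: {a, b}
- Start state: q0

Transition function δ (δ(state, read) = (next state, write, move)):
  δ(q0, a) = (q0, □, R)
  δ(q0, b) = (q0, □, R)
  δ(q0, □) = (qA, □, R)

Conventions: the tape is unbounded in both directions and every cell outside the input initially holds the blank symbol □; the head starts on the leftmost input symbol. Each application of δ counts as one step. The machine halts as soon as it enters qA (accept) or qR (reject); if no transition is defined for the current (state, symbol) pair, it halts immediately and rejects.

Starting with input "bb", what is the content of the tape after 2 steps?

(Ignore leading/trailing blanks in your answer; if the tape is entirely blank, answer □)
Step 0: [q0]bb (head at position 0)
Step 1: δ(q0, b) = (q0, □, R)  ⊢  □[q0]b (head at position 1)
Step 2: δ(q0, b) = (q0, □, R)  ⊢  □□[q0]□ (head at position 2)
Tape after 2 steps (ignoring surrounding blanks): □

Final answer: Tape: □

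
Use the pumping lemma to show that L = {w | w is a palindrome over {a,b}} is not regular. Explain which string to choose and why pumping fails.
Language: L = {w | w is a palindrome over {a,b}} (strings that read the same forwards and backwards)
Step 1: Assume for contradiction that L is regular, with pumping length p.
Step 2: Choose s = a^p b a^p. Then s ∈ L (it reads the same forwards and backwards) and |s| ≥ p.
Step 3: Consider any decomposition s = xyz with |xy| ≤ p and |y| > 0. Since |xy| ≤ p and the first p symbols of s are all a's, y = a^k for some k with 1 ≤ k ≤ p.
Step 4: Pumping up (i = 2): xy²z = a^(p+k) b a^p. Its reverse is a^p b a^(p+k) ≠ a^(p+k) b a^p (the single b is no longer in the middle), so xy²z is not a palindrome and xy²z ∉ L.
This contradicts the pumping lemma, so L is not regular.

Final answer: Choose s = a^p b a^p. Since |xy| ≤ p, y = a^k with k ≥ 1. Then xy²z = a^(p+k) b a^p is not a palindrome, so ∉ L.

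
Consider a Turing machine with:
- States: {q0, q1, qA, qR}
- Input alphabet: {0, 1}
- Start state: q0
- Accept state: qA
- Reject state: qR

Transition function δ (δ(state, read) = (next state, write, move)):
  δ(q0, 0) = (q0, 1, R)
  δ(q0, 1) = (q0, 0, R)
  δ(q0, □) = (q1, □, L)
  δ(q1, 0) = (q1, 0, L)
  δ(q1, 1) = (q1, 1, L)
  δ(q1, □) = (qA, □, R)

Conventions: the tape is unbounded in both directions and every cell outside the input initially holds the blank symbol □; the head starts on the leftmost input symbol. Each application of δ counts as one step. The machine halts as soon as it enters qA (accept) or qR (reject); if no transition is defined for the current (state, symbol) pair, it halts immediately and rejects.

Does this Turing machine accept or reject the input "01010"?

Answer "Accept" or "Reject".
Step 0: [q0]01010 (head at position 0)
Step 1: δ(q0, 0) = (q0, 1, R)  ⊢  1[q0]1010 (head at position 1)
Step 2: δ(q0, 1) = (q0, 0, R)  ⊢  10[q0]010 (head at position 2)
Step 3: δ(q0, 0) = (q0, 1, R)  ⊢  101[q0]10 (head at position 3)
Step 4: δ(q0, 1) = (q0, 0, R)  ⊢  1010[q0]0 (head at position 4)
Step 5: δ(q0, 0) = (q0, 1, R)  ⊢  10101[q0]□ (head at position 5)
Step 6: δ(q0, □) = (q1, □, L)  ⊢  1010[q1]1□ (head at position 4)
Step 7: δ(q1, 1) = (q1, 1, L)  ⊢  101[q1]01□ (head at position 3)
Step 8: δ(q1, 0) = (q1, 0, L)  ⊢  10[q1]101□ (head at position 2)
Step 9: δ(q1, 1) = (q1, 1, L)  ⊢  1[q1]0101□ (head at position 1)
Step 10: δ(q1, 0) = (q1, 0, L)  ⊢  [q1]10101□ (head at position 0)
Step 11: δ(q1, 1) = (q1, 1, L)  ⊢  [q1]□10101□ (head at position -1)
Step 12: δ(q1, □) = (qA, □, R)  ⊢  □[qA]10101□ (head at position 0)
The machine is in qA, so it halts and accepts.

Final answer: Accept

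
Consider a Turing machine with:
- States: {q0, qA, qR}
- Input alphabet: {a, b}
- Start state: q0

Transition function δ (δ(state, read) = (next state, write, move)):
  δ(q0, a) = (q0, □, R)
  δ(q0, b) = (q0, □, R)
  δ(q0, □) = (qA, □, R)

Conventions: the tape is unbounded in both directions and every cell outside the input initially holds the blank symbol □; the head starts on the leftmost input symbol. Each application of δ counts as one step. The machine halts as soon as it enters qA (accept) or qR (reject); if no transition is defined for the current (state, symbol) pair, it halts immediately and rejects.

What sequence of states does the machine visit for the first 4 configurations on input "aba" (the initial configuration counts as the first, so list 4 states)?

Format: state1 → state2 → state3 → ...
Step 0: [q0]aba (head at position 0)
Step 1: δ(q0, a) = (q0, □, R)  ⊢  □[q0]ba (head at position 1)
Step 2: δ(q0, b) = (q0, □, R)  ⊢  □□[q0]a (head at position 2)
Step 3: δ(q0, a) = (q0, □, R)  ⊢  □□□[q0]□ (head at position 3)
Reading off the states of these 4 configurations: q0 → q0 → q0 → q0

Final answer: q0 → q0 → q0 → q0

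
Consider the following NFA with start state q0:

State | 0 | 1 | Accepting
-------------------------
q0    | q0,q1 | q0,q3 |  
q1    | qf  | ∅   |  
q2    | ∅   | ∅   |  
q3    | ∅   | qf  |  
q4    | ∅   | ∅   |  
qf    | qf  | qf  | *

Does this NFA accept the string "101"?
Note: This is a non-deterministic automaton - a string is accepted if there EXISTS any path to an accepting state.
Track the set of states the NFA could be in: start {q0}
Read '1': {q0} → {q0, q3}
Read '0': {q0, q3} → {q0, q1}
Read '1': {q0, q1} → {q0, q3}
Final set {q0, q3} contains no accepting state → rejected.

Final answer: No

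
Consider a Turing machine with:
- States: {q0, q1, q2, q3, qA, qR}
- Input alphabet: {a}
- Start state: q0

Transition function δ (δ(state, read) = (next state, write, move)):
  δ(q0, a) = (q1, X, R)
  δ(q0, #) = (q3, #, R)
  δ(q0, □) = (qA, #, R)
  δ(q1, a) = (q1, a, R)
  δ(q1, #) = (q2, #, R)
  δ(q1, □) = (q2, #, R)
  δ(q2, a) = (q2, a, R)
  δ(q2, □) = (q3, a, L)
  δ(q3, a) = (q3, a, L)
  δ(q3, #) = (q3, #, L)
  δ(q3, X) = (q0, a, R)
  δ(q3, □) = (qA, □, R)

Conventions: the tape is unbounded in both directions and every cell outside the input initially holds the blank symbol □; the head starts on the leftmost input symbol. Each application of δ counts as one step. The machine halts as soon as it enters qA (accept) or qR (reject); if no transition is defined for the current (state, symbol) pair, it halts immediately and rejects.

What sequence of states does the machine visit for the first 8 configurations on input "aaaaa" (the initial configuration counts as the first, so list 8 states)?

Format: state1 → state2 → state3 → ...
Step 0: [q0]aaaaa (head at position 0)
Step 1: δ(q0, a) = (q1, X, R)  ⊢  X[q1]aaaa (head at position 1)
Step 2: δ(q1, a) = (q1, a, R)  ⊢  Xa[q1]aaa (head at position 2)
Step 3: δ(q1, a) = (q1, a, R)  ⊢  Xaa[q1]aa (head at position 3)
Step 4: δ(q1, a) = (q1, a, R)  ⊢  Xaaa[q1]a (head at position 4)
Step 5: δ(q1, a) = (q1, a, R)  ⊢  Xaaaa[q1]□ (head at position 5)
Step 6: δ(q1, □) = (q2, #, R)  ⊢  Xaaaa#[q2]□ (head at position 6)
Step 7: δ(q2, □) = (q3, a, L)  ⊢  Xaaaa[q3]#a (head at position 5)
Reading off the states of these 8 configurations: q0 → q1 → q1 → q1 → q1 → q1 → q2 → q3

Final answer: q0 → q1 → q1 → q1 → q1 → q1 → q2 → q3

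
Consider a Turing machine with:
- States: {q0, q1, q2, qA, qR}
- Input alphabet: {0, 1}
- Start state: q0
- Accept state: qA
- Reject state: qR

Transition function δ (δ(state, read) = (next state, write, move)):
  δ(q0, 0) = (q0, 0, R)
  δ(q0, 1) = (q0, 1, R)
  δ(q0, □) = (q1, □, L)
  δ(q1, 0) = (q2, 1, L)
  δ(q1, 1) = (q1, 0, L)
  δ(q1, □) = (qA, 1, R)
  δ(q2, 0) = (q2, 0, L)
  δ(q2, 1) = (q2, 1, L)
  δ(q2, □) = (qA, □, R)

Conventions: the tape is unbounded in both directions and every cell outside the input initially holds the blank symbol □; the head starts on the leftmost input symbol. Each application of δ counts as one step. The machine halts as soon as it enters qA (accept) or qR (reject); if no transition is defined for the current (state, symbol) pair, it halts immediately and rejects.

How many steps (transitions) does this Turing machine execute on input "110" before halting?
Step 0: [q0]110 (head at position 0)
Step 1: δ(q0, 1) = (q0, 1, R)  ⊢  1[q0]10 (head at position 1)
Step 2: δ(q0, 1) = (q0, 1, R)  ⊢  11[q0]0 (head at position 2)
Step 3: δ(q0, 0) = (q0, 0, R)  ⊢  110[q0]□ (head at position 3)
Step 4: δ(q0, □) = (q1, □, L)  ⊢  11[q1]0□ (head at position 2)
Step 5: δ(q1, 0) = (q2, 1, L)  ⊢  1[q2]11□ (head at position 1)
Step 6: δ(q2, 1) = (q2, 1, L)  ⊢  [q2]111□ (head at position 0)
Step 7: δ(q2, 1) = (q2, 1, L)  ⊢  [q2]□111□ (head at position -1)
Step 8: δ(q2, □) = (qA, □, R)  ⊢  □[qA]111□ (head at position 0)
The machine is in qA, so it halts and accepts.
Number of transitions executed: 8.

Final answer: 8 steps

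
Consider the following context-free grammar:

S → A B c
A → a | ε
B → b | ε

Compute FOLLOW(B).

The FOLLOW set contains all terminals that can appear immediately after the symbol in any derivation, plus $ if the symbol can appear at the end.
B occurs in S → A B c, immediately followed by the terminal c. So FOLLOW(B) = {c}.

Final answer: {c}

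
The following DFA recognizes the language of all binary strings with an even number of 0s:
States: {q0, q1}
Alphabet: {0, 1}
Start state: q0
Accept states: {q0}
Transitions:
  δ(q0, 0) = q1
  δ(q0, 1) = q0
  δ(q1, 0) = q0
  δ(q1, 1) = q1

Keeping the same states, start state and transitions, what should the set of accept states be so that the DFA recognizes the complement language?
The DFA is complete (every state has a transition on every symbol), so the complement
is recognized by the same DFA with accepting and non-accepting states swapped.
Original accept states: {q0}
Complement accept states = All states - Original accept states
= {q0, q1} - {q0}
= {q1}
Complement language: strings with an ODD number of 0s

Final answer: {q1}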